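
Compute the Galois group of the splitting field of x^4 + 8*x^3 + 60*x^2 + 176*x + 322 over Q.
4T1: C_4

The polynomial is an irreducible quartic over Q and its discriminant is 1088391168, which is not a perfect square, so the Galois group is not contained in A_4. The resolvent cubic y^3 - 60*y^2 + 120*y + 25696 has exactly one rational root, so the Galois group is C_4 or D_4. The quartic becomes reducible over Q(sqrt(disc)), so the group is C_4.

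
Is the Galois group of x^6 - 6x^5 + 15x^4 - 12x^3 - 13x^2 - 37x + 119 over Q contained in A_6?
No

The polynomial is irreducible of degree 6 over Q. Its discriminant is -3450415457179, which is not a perfect square. A Galois group lies in the alternating group exactly when the discriminant is a square in Q, so the Galois group (S_6) is not contained in A_6.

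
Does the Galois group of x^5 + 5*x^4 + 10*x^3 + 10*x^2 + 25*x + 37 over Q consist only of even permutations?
The polynomial is irreducible of degree 5 over Q. Its discriminant is 1024000000 = 32000^2, a perfect square. A Galois group lies in the alternating group exactly when the discriminant is a square in Q, so the Galois group (A_5) is contained in A_5.

Yes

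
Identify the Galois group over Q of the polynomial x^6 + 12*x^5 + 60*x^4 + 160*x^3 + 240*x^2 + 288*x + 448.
The polynomial f is an irreducible sextic over Q, so G = Gal(f/Q) is one of the 16 transitive subgroups 6T1, ..., 6T16 of S_6. The discriminant of f is -9727331052552192, which is not a perfect square, so G is not contained in A_6. The transitive groups of degree 6 not contained in A_6 are: C_6 (6T1, order 6), S_3 (6T2, order 6), D_6 (6T3, order 12), C_3 x S_3 (6T5, order 18), A_4 x C_2 (6T6, order 24), S_4 (6T8, order 24), S_3 x S_3 (6T9, order 36), S_4 x C_2 (6T11, order 48), (S_3 x S_3) : C_2 (6T13, order 72), PGL(2,5) (6T14, order 120), S_6 (6T16, order 720). By Dedekind's theorem, for a prime p not dividing disc(f) the degrees of the irreducible factors of f mod p form the cycle type of an element of G. Factoring f modulo the 27 such primes p <= 127 (skipping 2, 3, 17, 43, which divide the discriminant), each new pattern first appears at: mod 5: f = (x^6 + 2x^5 + 3x + 3), pattern 6; mod 7: f = (x)(x^2 + 3x + 5)(x^3 + 2x^2 + 3), pattern 3+2+1; mod 11: f = (x^2 + 8x + 9)(x^4 + 4x^3 + 8x^2 + 5x + 7), pattern 4+2; mod 13: f = (x + 9)(x + 12)(x^2 + 6x + 7)(x^2 + 11x + 3), pattern 2+2+1+1; mod 61: f = (x + 6)(x + 10)(x + 22)(x + 44)(x^2 + 52x + 56), pattern 2+1+1+1+1; mod 97: f = (x + 3)(x + 22)(x + 26)(x^3 + 58x^2 + 72x + 95), pattern 3+1+1+1; mod 113: f = (x^2 + 12x + 60)(x^2 + 19x + 96)(x^2 + 94x + 39), pattern 2+2+2; mod 127: f = (x^3 + 55x^2 + 124x + 53)(x^3 + 84x^2 + 15x + 42), pattern 3+3. No other pattern occurs in this range, so the set of observed cycle types is {6, 3+2+1, 4+2, 2+2+1+1, 2+1+1+1+1, 3+1+1+1, 2+2+2, 3+3}. The candidates containing elements of all these cycle types are (S_3 x S_3) : C_2 (6T13) of order 72, S_6 (6T16) of order 720; the others are excluded. The observed types are precisely the cycle types that occur in (S_3 x S_3) : C_2 (6T13) (apart from the identity). Each of the other remaining candidates has further cycle types, and by the Chebotarev density theorem the matching factorization patterns would occur for a proportion of primes equal to their share of the group: S_6 (6T16) additionally contains elements of type 5+1, 4+1+1 (234 of its 720 elements, about 32% of primes). None of the 27 primes tested shows any such pattern (for each of these groups the chance of that is below 10^-4), which rules them out. Hence G = (S_3 x S_3) : C_2 (6T13), of order 72.

(S_3 x S_3) : C_2 (also written G72)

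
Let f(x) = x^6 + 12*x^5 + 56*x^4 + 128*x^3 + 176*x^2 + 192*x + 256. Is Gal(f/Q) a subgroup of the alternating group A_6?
No

The polynomial is irreducible of degree 6 over Q. Its discriminant is -5497558138880000, which is not a perfect square. A Galois group lies in the alternating group exactly when the discriminant is a square in Q, so the Galois group (S_4) is not contained in A_6.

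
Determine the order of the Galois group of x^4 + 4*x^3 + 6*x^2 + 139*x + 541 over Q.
The degree of the splitting field over Q equals the order of the Galois group, so first determine the group. The polynomial is an irreducible quartic over Q and its discriminant is 8038045125, which is not a perfect square, so the Galois group is not contained in A_4. The resolvent cubic y^3 - 6*y^2 - 1608*y - 14993 has exactly one rational root, so the Galois group is C_4 or D_4. The quartic becomes reducible over Q(sqrt(disc)), so the group is C_4. The Galois group C_4 (4T1) has order 4, so the splitting field has degree 4 over Q.

4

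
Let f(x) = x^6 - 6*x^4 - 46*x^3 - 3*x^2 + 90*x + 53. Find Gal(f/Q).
The polynomial f is an irreducible sextic over Q, so G = Gal(f/Q) is one of the 16 transitive subgroups 6T1, ..., 6T16 of S_6. The discriminant of f is -153891765817344, which is not a perfect square, so G is not contained in A_6. The transitive groups of degree 6 not contained in A_6 are: C_6 (6T1, order 6), S_3 (6T2, order 6), D_6 (6T3, order 12), C_3 x S_3 (6T5, order 18), A_4 x C_2 (6T6, order 24), S_4 (6T8, order 24), S_3 x S_3 (6T9, order 36), S_4 x C_2 (6T11, order 48), (S_3 x S_3) : C_2 (6T13, order 72), PGL(2,5) (6T14, order 120), S_6 (6T16, order 720). By Dedekind's theorem, for a prime p not dividing disc(f) the degrees of the irreducible factors of f mod p form the cycle type of an element of G. Factoring f modulo the 33 such primes p <= 149 (skipping 2, 3, which divide the discriminant), each new pattern first appears at: mod 5: f = (x^3 + x^2 + 1)(x^3 + 4x^2 + 3), pattern 3+3; mod 7: f = (x^6 + x^4 + 3x^3 + 4x^2 + 6x + 4), pattern 6; mod 17: f = (x + 3)(x + 5)(x^2 + 3x + 4)(x^2 + 6x + 4), pattern 2+2+1+1; mod 19: f = (x + 4)(x + 9)(x + 15)(x + 16)(x^2 + 13x + 16), pattern 2+1+1+1+1; mod 71: f = (x^2 + 32x + 36)(x^2 + 50x + 15)(x^2 + 60x + 26), pattern 2+2+2. No other pattern occurs in this range, so the set of observed cycle types is {3+3, 6, 2+2+1+1, 2+1+1+1+1, 2+2+2}. The candidates containing elements of all these cycle types are A_4 x C_2 (6T6) of order 24, S_4 x C_2 (6T11) of order 48, (S_3 x S_3) : C_2 (6T13) of order 72, S_6 (6T16) of order 720; the others are excluded. The observed types are precisely the cycle types that occur in A_4 x C_2 (6T6) (apart from the identity). Each of the other remaining candidates has further cycle types, and by the Chebotarev density theorem the matching factorization patterns would occur for a proportion of primes equal to their share of the group: S_4 x C_2 (6T11) additionally contains elements of type 4+2, 4+1+1 (12 of its 48 elements, about 25% of primes); (S_3 x S_3) : C_2 (6T13) additionally contains elements of type 4+2, 3+2+1, 3+1+1+1 (34 of its 72 elements, about 47% of primes); S_6 (6T16) additionally contains elements of type 5+1, 4+2, 4+1+1, 3+2+1, 3+1+1+1 (484 of its 720 elements, about 67% of primes). None of the 33 primes tested shows any such pattern (for each of these groups the chance of that is below 10^-4), which rules them out. Hence G = A_4 x C_2 (6T6), of order 24.

A_4 x C_2 (order 24)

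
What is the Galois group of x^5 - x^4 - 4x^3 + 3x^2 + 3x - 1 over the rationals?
5T1: C_5

The polynomial f is an irreducible quintic over Q, so G = Gal(f/Q) is a transitive subgroup of S_5: one of C_5 (5T1, order 5), D_5 (5T2, order 10), F_20 (5T3, order 20), A_5 (5T4, order 60) or S_5 (5T5, order 120). The discriminant of f is 14641 = 121^2, a perfect square, so G is contained in A_5. The transitive groups of degree 5 contained in A_5 are: C_5 (5T1, order 5), D_5 (5T2, order 10), A_5 (5T4, order 60). By Dedekind's theorem, for a prime p not dividing disc(f) the degrees of the irreducible factors of f mod p form the cycle type of an element of G. Factoring f modulo the 14 such primes p <= 47 (skipping 11, which divides the discriminant), each new pattern first appears at: mod 2: f = (x^5 + x^4 + x^2 + x + 1), pattern 5; mod 23: f = (x + 4)(x + 6)(x + 10)(x + 11)(x + 14), pattern 1+1+1+1+1. No other pattern occurs in this range, so the set of observed cycle types is {5, 1+1+1+1+1}. The candidates containing elements of all these cycle types are C_5 (5T1) of order 5, D_5 (5T2) of order 10, A_5 (5T4) of order 60; the others are excluded. The observed types are precisely the cycle types that occur in C_5 (5T1). Each of the other remaining candidates has further cycle types, and by the Chebotarev density theorem the matching factorization patterns would occur for a proportion of primes equal to their share of the group: D_5 (5T2) additionally contains elements of type 2+2+1 (5 of its 10 elements, about 50% of primes); A_5 (5T4) additionally contains elements of type 3+1+1, 2+2+1 (35 of its 60 elements, about 58% of primes). None of the 14 primes tested shows any such pattern (for each of these groups the chance of that is below 10^-4), which rules them out. Hence G = C_5 (5T1), of order 5.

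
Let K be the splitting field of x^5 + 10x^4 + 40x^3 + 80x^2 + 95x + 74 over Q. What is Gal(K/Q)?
F_20, the Frobenius group of order 20

The polynomial f is an irreducible quintic over Q, so G = Gal(f/Q) is a transitive subgroup of S_5: one of C_5 (5T1, order 5), D_5 (5T2, order 10), F_20 (5T3, order 20), A_5 (5T4, order 60) or S_5 (5T5, order 120). The discriminant of f is 259200000, which is not a perfect square, so G is not contained in A_5. The transitive groups of degree 5 not contained in A_5 are: F_20 (5T3, order 20), S_5 (5T5, order 120). By Dedekind's theorem, for a prime p not dividing disc(f) the degrees of the irreducible factors of f mod p form the cycle type of an element of G. Factoring f modulo the 18 such primes p <= 73 (skipping 2, 3, 5, which divide the discriminant), each new pattern first appears at: mod 7: f = (x + 1)(x^4 + 2x^3 + 3x^2 + 4), pattern 4+1; mod 11: f = (x + 8)(x^2 + 6x + 7)(x^2 + 7x + 8), pattern 2+2+1; mod 19: f = (x^5 + 10x^4 + 2x^3 + 4x^2 + 17), pattern 5. No other pattern occurs in this range, so the set of observed cycle types is {4+1, 2+2+1, 5}. The candidates containing elements of all these cycle types are F_20 (5T3) of order 20, S_5 (5T5) of order 120; the others are excluded. The observed types are precisely the cycle types that occur in F_20 (5T3) (apart from the identity). Each of the other remaining candidates has further cycle types, and by the Chebotarev density theorem the matching factorization patterns would occur for a proportion of primes equal to their share of the group: S_5 (5T5) additionally contains elements of type 3+2, 3+1+1, 2+1+1+1 (50 of its 120 elements, about 42% of primes). None of the 18 primes tested shows any such pattern (for each of these groups the chance of that is below 10^-4), which rules them out. Hence G = F_20 (5T3), of order 20.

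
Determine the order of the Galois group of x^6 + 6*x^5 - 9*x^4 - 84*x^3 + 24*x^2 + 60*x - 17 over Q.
24

The degree of the splitting field over Q equals the order of the Galois group, so first determine the group. The polynomial f is an irreducible sextic over Q, so G = Gal(f/Q) is one of the 16 transitive subgroups 6T1, ..., 6T16 of S_6. The discriminant of f is -9221581132716096, which is not a perfect square, so G is not contained in A_6. The transitive groups of degree 6 not contained in A_6 are: C_6 (6T1, order 6), S_3 (6T2, order 6), D_6 (6T3, order 12), C_3 x S_3 (6T5, order 18), A_4 x C_2 (6T6, order 24), S_4 (6T8, order 24), S_3 x S_3 (6T9, order 36), S_4 x C_2 (6T11, order 48), (S_3 x S_3) : C_2 (6T13, order 72), PGL(2,5) (6T14, order 120), S_6 (6T16, order 720). By Dedekind's theorem, for a prime p not dividing disc(f) the degrees of the irreducible factors of f mod p form the cycle type of an element of G. Factoring f modulo the 33 such primes p <= 149 (skipping 2, 3, which divide the discriminant), each new pattern first appears at: mod 5: f = (x^3 + 2x + 1)(x^3 + x^2 + 4x + 3), pattern 3+3; mod 7: f = (x^6 + 6x^5 + 5x^4 + 3x^2 + 4x + 4), pattern 6; mod 17: f = (x)(x + 1)(x^2 + 8x + 9)(x^2 + 14x + 1), pattern 2+2+1+1; mod 19: f = (x + 5)(x + 14)(x + 17)(x + 18)(x^2 + 9x + 3), pattern 2+1+1+1+1; mod 71: f = (x^2 + 31x + 70)(x^2 + 51x + 59)(x^2 + 66x + 40), pattern 2+2+2. No other pattern occurs in this range, so the set of observed cycle types is {3+3, 6, 2+2+1+1, 2+1+1+1+1, 2+2+2}. The candidates containing elements of all these cycle types are A_4 x C_2 (6T6) of order 24, S_4 x C_2 (6T11) of order 48, (S_3 x S_3) : C_2 (6T13) of order 72, S_6 (6T16) of order 720; the others are excluded. The observed types are precisely the cycle types that occur in A_4 x C_2 (6T6) (apart from the identity). Each of the other remaining candidates has further cycle types, and by the Chebotarev density theorem the matching factorization patterns would occur for a proportion of primes equal to their share of the group: S_4 x C_2 (6T11) additionally contains elements of type 4+2, 4+1+1 (12 of its 48 elements, about 25% of primes); (S_3 x S_3) : C_2 (6T13) additionally contains elements of type 4+2, 3+2+1, 3+1+1+1 (34 of its 72 elements, about 47% of primes); S_6 (6T16) additionally contains elements of type 5+1, 4+2, 4+1+1, 3+2+1, 3+1+1+1 (484 of its 720 elements, about 67% of primes). None of the 33 primes tested shows any such pattern (for each of these groups the chance of that is below 10^-4), which rules them out. Hence G = A_4 x C_2 (6T6), of order 24. The Galois group A_4 x C_2 (6T6) has order 24, so the splitting field has degree 24 over Q.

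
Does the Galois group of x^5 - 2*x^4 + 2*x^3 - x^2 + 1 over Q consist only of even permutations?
The polynomial is irreducible of degree 5 over Q. Its discriminant is 2209 = 47^2, a perfect square. A Galois group lies in the alternating group exactly when the discriminant is a square in Q, so the Galois group (D_5) is contained in A_5.

Yes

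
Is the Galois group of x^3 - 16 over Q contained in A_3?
No

The polynomial is irreducible of degree 3 over Q. Its discriminant is -6912, which is not a perfect square. A Galois group lies in the alternating group exactly when the discriminant is a square in Q, so the Galois group (S_3) is not contained in A_3.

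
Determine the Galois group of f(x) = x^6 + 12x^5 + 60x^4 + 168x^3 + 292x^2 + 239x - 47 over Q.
S_6 (also written S6)

The polynomial f is an irreducible sextic over Q, so G = Gal(f/Q) is one of the 16 transitive subgroups 6T1, ..., 6T16 of S_6. The discriminant of f is 156163399280261, which is not a perfect square, so G is not contained in A_6. The transitive groups of degree 6 not contained in A_6 are: C_6 (6T1, order 6), S_3 (6T2, order 6), D_6 (6T3, order 12), C_3 x S_3 (6T5, order 18), A_4 x C_2 (6T6, order 24), S_4 (6T8, order 24), S_3 x S_3 (6T9, order 36), S_4 x C_2 (6T11, order 48), (S_3 x S_3) : C_2 (6T13, order 72), PGL(2,5) (6T14, order 120), S_6 (6T16, order 720). By Dedekind's theorem, for a prime p not dividing disc(f) the degrees of the irreducible factors of f mod p form the cycle type of an element of G. Factoring f modulo the 4 such primes p <= 7, each new pattern first appears at: mod 2: f = (x^6 + x + 1), pattern 6; mod 5: f = (x + 4)(x^5 + 3x^4 + 3x^3 + x^2 + 3x + 2), pattern 5+1; mod 7: f = (x^2 + 2)(x^4 + 5x^3 + 2x^2 + 4x + 1), pattern 4+2. No other pattern occurs in this range, so the set of observed cycle types is {6, 5+1, 4+2}. Among the candidates above, the only group containing elements of all these cycle types is S_6 (6T16); every other candidate lacks at least one of them. Hence G = S_6 (6T16), of order 720.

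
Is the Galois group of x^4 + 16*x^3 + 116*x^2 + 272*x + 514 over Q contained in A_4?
No

The polynomial is irreducible of degree 4 over Q. Its discriminant is 40975828992, which is not a perfect square. A Galois group lies in the alternating group exactly when the discriminant is a square in Q, so the Galois group (C_4) is not contained in A_4.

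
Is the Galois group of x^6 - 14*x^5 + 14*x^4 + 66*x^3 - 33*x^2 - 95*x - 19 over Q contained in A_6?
Yes

The polynomial is irreducible of degree 6 over Q. Its discriminant is 1770264843169 = 1330513^2, a perfect square. A Galois group lies in the alternating group exactly when the discriminant is a square in Q, so the Galois group (PSL(2,5)) is contained in A_6.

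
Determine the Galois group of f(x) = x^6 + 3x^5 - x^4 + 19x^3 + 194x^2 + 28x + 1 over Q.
The polynomial f is an irreducible sextic over Q, so G = Gal(f/Q) is one of the 16 transitive subgroups 6T1, ..., 6T16 of S_6. The discriminant of f is 598116723780625 = 24456425^2, a perfect square, so G is contained in A_6. The transitive groups of degree 6 contained in A_6 are: A_4 (6T4, order 12), S_4 (6T7, order 24), (C_3 x C_3) : C_4 (6T10, order 36), PSL(2,5) (6T12, order 60), A_6 (6T15, order 360). By Dedekind's theorem, for a prime p not dividing disc(f) the degrees of the irreducible factors of f mod p form the cycle type of an element of G. Factoring f modulo the 21 such primes p <= 101 (skipping 5, 7, 29, 61, 79, which divide the discriminant), each new pattern first appears at: mod 2: f = (x^2 + x + 1)(x^4 + x + 1), pattern 4+2; mod 11: f = (x^3 + 6x^2 + 7x + 1)(x^3 + 8x^2 + 10x + 1), pattern 3+3; mod 19: f = (x + 5)(x + 7)(x^2 + 4)(x^2 + 10x + 11), pattern 2+2+1+1; mod 101: f = (x + 6)(x + 30)(x + 78)(x^3 + 91x^2 + 70x + 1), pattern 3+1+1+1. No other pattern occurs in this range, so the set of observed cycle types is {4+2, 3+3, 2+2+1+1, 3+1+1+1}. The candidates containing elements of all these cycle types are (C_3 x C_3) : C_4 (6T10) of order 36, A_6 (6T15) of order 360; the others are excluded. The observed types are precisely the cycle types that occur in (C_3 x C_3) : C_4 (6T10) (apart from the identity). Each of the other remaining candidates has further cycle types, and by the Chebotarev density theorem the matching factorization patterns would occur for a proportion of primes equal to their share of the group: A_6 (6T15) additionally contains elements of type 5+1 (144 of its 360 elements, about 40% of primes). None of the 21 primes tested shows any such pattern (for each of these groups the chance of that is below 10^-4), which rules them out. Hence G = (C_3 x C_3) : C_4 (6T10), of order 36.

(C_3 x C_3) : C_4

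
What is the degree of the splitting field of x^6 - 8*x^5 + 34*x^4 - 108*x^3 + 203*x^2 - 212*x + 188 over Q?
The degree of the splitting field over Q equals the order of the Galois group, so first determine the group. The polynomial f is an irreducible sextic over Q, so G = Gal(f/Q) is one of the 16 transitive subgroups 6T1, ..., 6T16 of S_6. The discriminant of f is -25051873280000, which is not a perfect square, so G is not contained in A_6. The transitive groups of degree 6 not contained in A_6 are: C_6 (6T1, order 6), S_3 (6T2, order 6), D_6 (6T3, order 12), C_3 x S_3 (6T5, order 18), A_4 x C_2 (6T6, order 24), S_4 (6T8, order 24), S_3 x S_3 (6T9, order 36), S_4 x C_2 (6T11, order 48), (S_3 x S_3) : C_2 (6T13, order 72), PGL(2,5) (6T14, order 120), S_6 (6T16, order 720). By Dedekind's theorem, for a prime p not dividing disc(f) the degrees of the irreducible factors of f mod p form the cycle type of an element of G. Factoring f modulo the 22 such primes p <= 101 (skipping 2, 5, 7, 79, which divide the discriminant), each new pattern first appears at: mod 3: f = (x^3 + 2x^2 + x + 1)(x^3 + 2x^2 + 2x + 2), pattern 3+3; mod 13: f = (x + 1)(x + 4)(x^4 + 4x^2 + 2x + 8), pattern 4+1+1; mod 37: f = (x^2 + x + 4)(x^2 + 5x + 17)(x^2 + 23x + 18), pattern 2+2+2; mod 43: f = (x + 23)(x + 31)(x^2 + 6x + 23)(x^2 + 18x + 1), pattern 2+2+1+1. No other pattern occurs in this range, so the set of observed cycle types is {3+3, 4+1+1, 2+2+2, 2+2+1+1}. The candidates containing elements of all these cycle types are S_4 (6T8) of order 24, S_4 x C_2 (6T11) of order 48, PGL(2,5) (6T14) of order 120, S_6 (6T16) of order 720; the others are excluded. The observed types are precisely the cycle types that occur in S_4 (6T8) (apart from the identity). Each of the other remaining candidates has further cycle types, and by the Chebotarev density theorem the matching factorization patterns would occur for a proportion of primes equal to their share of the group: S_4 x C_2 (6T11) additionally contains elements of type 6, 4+2, 2+1+1+1+1 (17 of its 48 elements, about 35% of primes); PGL(2,5) (6T14) additionally contains elements of type 6, 5+1 (44 of its 120 elements, about 37% of primes); S_6 (6T16) additionally contains elements of type 6, 5+1, 4+2, 3+2+1, 3+1+1+1, 2+1+1+1+1 (529 of its 720 elements, about 73% of primes). None of the 22 primes tested shows any such pattern (for each of these groups the chance of that is below 10^-4), which rules them out. Hence G = S_4 (6T8), of order 24. The Galois group S_4 (6T8) has order 24, so the splitting field has degree 24 over Q.

24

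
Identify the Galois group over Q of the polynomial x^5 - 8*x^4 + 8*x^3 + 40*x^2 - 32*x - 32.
C_5 (also written C5)

The polynomial f is an irreducible quintic over Q, so G = Gal(f/Q) is a transitive subgroup of S_5: one of C_5 (5T1, order 5), D_5 (5T2, order 10), F_20 (5T3, order 20), A_5 (5T4, order 60) or S_5 (5T5, order 120). The discriminant of f is 15352201216 = 123904^2, a perfect square, so G is contained in A_5. The transitive groups of degree 5 contained in A_5 are: C_5 (5T1, order 5), D_5 (5T2, order 10), A_5 (5T4, order 60). By Dedekind's theorem, for a prime p not dividing disc(f) the degrees of the irreducible factors of f mod p form the cycle type of an element of G. Factoring f modulo the 14 such primes p <= 53 (skipping 2, 11, which divide the discriminant), each new pattern first appears at: mod 3: f = (x^5 + x^4 + 2x^3 + x^2 + x + 1), pattern 5; mod 23: f = (x + 1)(x + 9)(x + 13)(x + 16)(x + 22), pattern 1+1+1+1+1. No other pattern occurs in this range, so the set of observed cycle types is {5, 1+1+1+1+1}. The candidates containing elements of all these cycle types are C_5 (5T1) of order 5, D_5 (5T2) of order 10, A_5 (5T4) of order 60; the others are excluded. The observed types are precisely the cycle types that occur in C_5 (5T1). Each of the other remaining candidates has further cycle types, and by the Chebotarev density theorem the matching factorization patterns would occur for a proportion of primes equal to their share of the group: D_5 (5T2) additionally contains elements of type 2+2+1 (5 of its 10 elements, about 50% of primes); A_5 (5T4) additionally contains elements of type 3+1+1, 2+2+1 (35 of its 60 elements, about 58% of primes). None of the 14 primes tested shows any such pattern (for each of these groups the chance of that is below 10^-4), which rules them out. Hence G = C_5 (5T1), of order 5.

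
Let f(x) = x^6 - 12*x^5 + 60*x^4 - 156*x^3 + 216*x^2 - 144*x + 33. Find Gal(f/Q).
D_6 (also written D6)

The polynomial f is an irreducible sextic over Q, so G = Gal(f/Q) is one of the 16 transitive subgroups 6T1, ..., 6T16 of S_6. The discriminant of f is 1259712, which is not a perfect square, so G is not contained in A_6. The transitive groups of degree 6 not contained in A_6 are: C_6 (6T1, order 6), S_3 (6T2, order 6), D_6 (6T3, order 12), C_3 x S_3 (6T5, order 18), A_4 x C_2 (6T6, order 24), S_4 (6T8, order 24), S_3 x S_3 (6T9, order 36), S_4 x C_2 (6T11, order 48), (S_3 x S_3) : C_2 (6T13, order 72), PGL(2,5) (6T14, order 120), S_6 (6T16, order 720). By Dedekind's theorem, for a prime p not dividing disc(f) the degrees of the irreducible factors of f mod p form the cycle type of an element of G. Factoring f modulo the 79 such primes p <= 419 (skipping 2, 3, which divide the discriminant), each new pattern first appears at: mod 5: f = (x^6 + 3x^5 + 4x^3 + x^2 + x + 3), pattern 6; mod 7: f = (x^2 + x + 3)(x^2 + 2x + 3)(x^2 + 6x + 6), pattern 2+2+2; mod 11: f = (x)(x + 4)(x^2 + x + 8)(x^2 + 5x + 1), pattern 2+2+1+1; mod 13: f = (x^3 + 7x^2 + 12x + 3)(x^3 + 7x^2 + 12x + 11), pattern 3+3; mod 97: f = (x + 16)(x + 25)(x + 29)(x + 46)(x + 70)(x + 93), pattern 1+1+1+1+1+1. No other pattern occurs in this range, so the set of observed cycle types is {6, 2+2+2, 2+2+1+1, 3+3, 1+1+1+1+1+1}. The candidates containing elements of all these cycle types are D_6 (6T3) of order 12, A_4 x C_2 (6T6) of order 24, S_3 x S_3 (6T9) of order 36, S_4 x C_2 (6T11) of order 48, (S_3 x S_3) : C_2 (6T13) of order 72, PGL(2,5) (6T14) of order 120, S_6 (6T16) of order 720; the others are excluded. The observed types are precisely the cycle types that occur in D_6 (6T3). Each of the other remaining candidates has further cycle types, and by the Chebotarev density theorem the matching factorization patterns would occur for a proportion of primes equal to their share of the group: A_4 x C_2 (6T6) additionally contains elements of type 2+1+1+1+1 (3 of its 24 elements, about 12% of primes); S_3 x S_3 (6T9) additionally contains elements of type 3+1+1+1 (4 of its 36 elements, about 11% of primes); S_4 x C_2 (6T11) additionally contains elements of type 4+2, 4+1+1, 2+1+1+1+1 (15 of its 48 elements, about 31% of primes); (S_3 x S_3) : C_2 (6T13) additionally contains elements of type 4+2, 3+2+1, 3+1+1+1, 2+1+1+1+1 (40 of its 72 elements, about 56% of primes); PGL(2,5) (6T14) additionally contains elements of type 5+1, 4+1+1 (54 of its 120 elements, about 45% of primes); S_6 (6T16) additionally contains elements of type 5+1, 4+2, 4+1+1, 3+2+1, 3+1+1+1, 2+1+1+1+1 (499 of its 720 elements, about 69% of primes). None of the 79 primes tested shows any such pattern (for each of these groups the chance of that is below 10^-4), which rules them out. Hence G = D_6 (6T3), of order 12.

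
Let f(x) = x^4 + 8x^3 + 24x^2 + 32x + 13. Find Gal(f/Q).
4T3: D_4

The polynomial is an irreducible quartic over Q and its discriminant is -6912, which is not a perfect square, so the Galois group is not contained in A_4. The resolvent cubic y^3 - 24*y^2 + 204*y - 608 has exactly one rational root, so the Galois group is C_4 or D_4. The quartic remains irreducible over Q(sqrt(disc)), so the group is D_4.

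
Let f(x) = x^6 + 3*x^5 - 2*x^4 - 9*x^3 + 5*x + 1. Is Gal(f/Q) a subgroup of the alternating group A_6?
No

The polynomial is irreducible of degree 6 over Q. Its discriminant is 810448, which is not a perfect square. A Galois group lies in the alternating group exactly when the discriminant is a square in Q, so the Galois group (S_3) is not contained in A_6.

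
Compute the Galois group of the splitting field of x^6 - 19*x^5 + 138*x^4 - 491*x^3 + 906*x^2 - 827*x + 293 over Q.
S_3

The polynomial f is an irreducible sextic over Q, so G = Gal(f/Q) is one of the 16 transitive subgroups 6T1, ..., 6T16 of S_6. The discriminant of f is 324179200, which is not a perfect square, so G is not contained in A_6. The transitive groups of degree 6 not contained in A_6 are: C_6 (6T1, order 6), S_3 (6T2, order 6), D_6 (6T3, order 12), C_3 x S_3 (6T5, order 18), A_4 x C_2 (6T6, order 24), S_4 (6T8, order 24), S_3 x S_3 (6T9, order 36), S_4 x C_2 (6T11, order 48), (S_3 x S_3) : C_2 (6T13, order 72), PGL(2,5) (6T14, order 120), S_6 (6T16, order 720). By Dedekind's theorem, for a prime p not dividing disc(f) the degrees of the irreducible factors of f mod p form the cycle type of an element of G. Factoring f modulo the 23 such primes p <= 101 (skipping 2, 5, 37, which divide the discriminant), each new pattern first appears at: mod 3: f = (x^3 + 2x + 2)(x^3 + 2x^2 + x + 1), pattern 3+3; mod 13: f = (x^2 + 8)(x^2 + 11)(x^2 + 7x + 2), pattern 2+2+2; mod 67: f = (x + 10)(x + 37)(x + 40)(x + 43)(x + 57)(x + 62), pattern 1+1+1+1+1+1. No other pattern occurs in this range, so the set of observed cycle types is {3+3, 2+2+2, 1+1+1+1+1+1}. The candidates containing elements of all these cycle types are C_6 (6T1) of order 6, S_3 (6T2) of order 6, D_6 (6T3) of order 12, C_3 x S_3 (6T5) of order 18, A_4 x C_2 (6T6) of order 24, S_4 (6T8) of order 24, S_3 x S_3 (6T9) of order 36, S_4 x C_2 (6T11) of order 48, (S_3 x S_3) : C_2 (6T13) of order 72, PGL(2,5) (6T14) of order 120, S_6 (6T16) of order 720; the others are excluded. The observed types are precisely the cycle types that occur in S_3 (6T2). Each of the other remaining candidates has further cycle types, and by the Chebotarev density theorem the matching factorization patterns would occur for a proportion of primes equal to their share of the group: C_6 (6T1) additionally contains elements of type 6 (2 of its 6 elements, about 33% of primes); D_6 (6T3) additionally contains elements of type 6, 2+2+1+1 (5 of its 12 elements, about 42% of primes); C_3 x S_3 (6T5) additionally contains elements of type 6, 3+1+1+1 (10 of its 18 elements, about 56% of primes); A_4 x C_2 (6T6) additionally contains elements of type 6, 2+2+1+1, 2+1+1+1+1 (14 of its 24 elements, about 58% of primes); S_4 (6T8) additionally contains elements of type 4+1+1, 2+2+1+1 (9 of its 24 elements, about 38% of primes); S_3 x S_3 (6T9) additionally contains elements of type 6, 3+1+1+1, 2+2+1+1 (25 of its 36 elements, about 69% of primes); S_4 x C_2 (6T11) additionally contains elements of type 6, 4+2, 4+1+1, 2+2+1+1, 2+1+1+1+1 (32 of its 48 elements, about 67% of primes); (S_3 x S_3) : C_2 (6T13) additionally contains elements of type 6, 4+2, 3+2+1, 3+1+1+1, 2+2+1+1, 2+1+1+1+1 (61 of its 72 elements, about 85% of primes); PGL(2,5) (6T14) additionally contains elements of type 6, 5+1, 4+1+1, 2+2+1+1 (89 of its 120 elements, about 74% of primes); S_6 (6T16) additionally contains elements of type 6, 5+1, 4+2, 4+1+1, 3+2+1, 3+1+1+1, 2+2+1+1, 2+1+1+1+1 (664 of its 720 elements, about 92% of primes). None of the 23 primes tested shows any such pattern (for each of these groups the chance of that is below 10^-4), which rules them out. Hence G = S_3 (6T2), of order 6.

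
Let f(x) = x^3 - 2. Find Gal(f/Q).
S_3

The polynomial is an irreducible cubic over Q and its discriminant is -108, which is not a perfect square. For an irreducible cubic, a non-square discriminant gives Galois group S_3.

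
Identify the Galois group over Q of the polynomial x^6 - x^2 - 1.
The polynomial f is an irreducible sextic over Q, so G = Gal(f/Q) is one of the 16 transitive subgroups 6T1, ..., 6T16 of S_6. The discriminant of f is 33856 = 184^2, a perfect square, so G is contained in A_6. The transitive groups of degree 6 contained in A_6 are: A_4 (6T4, order 12), S_4 (6T7, order 24), (C_3 x C_3) : C_4 (6T10, order 36), PSL(2,5) (6T12, order 60), A_6 (6T15, order 360). By Dedekind's theorem, for a prime p not dividing disc(f) the degrees of the irreducible factors of f mod p form the cycle type of an element of G. Factoring f modulo the 79 such primes p <= 419 (skipping 2, 23, which divide the discriminant), each new pattern first appears at: mod 3: f = (x^3 + x^2 + 2x + 1)(x^3 + 2x^2 + 2x + 2), pattern 3+3; mod 5: f = (x^2 + 3)(x^4 + 2x^2 + 3), pattern 4+2; mod 19: f = (x + 5)(x + 14)(x^2 + 9x + 15)(x^2 + 10x + 15), pattern 2+2+1+1; mod 223: f = (x + 16)(x + 57)(x + 78)(x + 145)(x + 166)(x + 207), pattern 1+1+1+1+1+1. No other pattern occurs in this range, so the set of observed cycle types is {3+3, 4+2, 2+2+1+1, 1+1+1+1+1+1}. The candidates containing elements of all these cycle types are S_4 (6T7) of order 24, (C_3 x C_3) : C_4 (6T10) of order 36, A_6 (6T15) of order 360; the others are excluded. The observed types are precisely the cycle types that occur in S_4 (6T7). Each of the other remaining candidates has further cycle types, and by the Chebotarev density theorem the matching factorization patterns would occur for a proportion of primes equal to their share of the group: (C_3 x C_3) : C_4 (6T10) additionally contains elements of type 3+1+1+1 (4 of its 36 elements, about 11% of primes); A_6 (6T15) additionally contains elements of type 5+1, 3+1+1+1 (184 of its 360 elements, about 51% of primes). None of the 79 primes tested shows any such pattern (for each of these groups the chance of that is below 10^-4), which rules them out. Hence G = S_4 (6T7), of order 24.

S_4 (also written S4+)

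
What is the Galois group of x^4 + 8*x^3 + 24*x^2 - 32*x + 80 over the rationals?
The polynomial is an irreducible quartic over Q and its discriminant is 1358954496 = 36864^2, a perfect square, so the Galois group is contained in A_4. The resolvent cubic y^3 - 24*y^2 - 576*y + 1536 is irreducible over Q. An irreducible resolvent with square discriminant gives A_4.

A_4 (order 12)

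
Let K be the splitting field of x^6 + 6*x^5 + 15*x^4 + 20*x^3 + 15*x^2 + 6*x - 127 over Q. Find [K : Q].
The degree of the splitting field over Q equals the order of the Galois group, so first determine the group. The polynomial f is an irreducible sextic over Q, so G = Gal(f/Q) is one of the 16 transitive subgroups 6T1, ..., 6T16 of S_6. The discriminant of f is 1603087953297408, which is not a perfect square, so G is not contained in A_6. The transitive groups of degree 6 not contained in A_6 are: C_6 (6T1, order 6), S_3 (6T2, order 6), D_6 (6T3, order 12), C_3 x S_3 (6T5, order 18), A_4 x C_2 (6T6, order 24), S_4 (6T8, order 24), S_3 x S_3 (6T9, order 36), S_4 x C_2 (6T11, order 48), (S_3 x S_3) : C_2 (6T13, order 72), PGL(2,5) (6T14, order 120), S_6 (6T16, order 720). By Dedekind's theorem, for a prime p not dividing disc(f) the degrees of the irreducible factors of f mod p form the cycle type of an element of G. Factoring f modulo the 79 such primes p <= 419 (skipping 2, 3, which divide the discriminant), each new pattern first appears at: mod 5: f = (x^2 + 2)(x^2 + 2x + 4)(x^2 + 4x + 1), pattern 2+2+2; mod 7: f = (x^3 + 3x^2 + 3x + 4)(x^3 + 3x^2 + 3x + 5), pattern 3+3; mod 13: f = (x^6 + 6x^5 + 2x^4 + 7x^3 + 2x^2 + 6x + 3), pattern 6; mod 17: f = (x + 8)(x + 11)(x^2 + 9x + 6)(x^2 + 12x + 9), pattern 2+2+1+1; mod 31: f = (x + 5)(x + 8)(x + 12)(x + 21)(x + 25)(x + 28), pattern 1+1+1+1+1+1. No other pattern occurs in this range, so the set of observed cycle types is {2+2+2, 3+3, 6, 2+2+1+1, 1+1+1+1+1+1}. The candidates containing elements of all these cycle types are D_6 (6T3) of order 12, A_4 x C_2 (6T6) of order 24, S_3 x S_3 (6T9) of order 36, S_4 x C_2 (6T11) of order 48, (S_3 x S_3) : C_2 (6T13) of order 72, PGL(2,5) (6T14) of order 120, S_6 (6T16) of order 720; the others are excluded. The observed types are precisely the cycle types that occur in D_6 (6T3). Each of the other remaining candidates has further cycle types, and by the Chebotarev density theorem the matching factorization patterns would occur for a proportion of primes equal to their share of the group: A_4 x C_2 (6T6) additionally contains elements of type 2+1+1+1+1 (3 of its 24 elements, about 12% of primes); S_3 x S_3 (6T9) additionally contains elements of type 3+1+1+1 (4 of its 36 elements, about 11% of primes); S_4 x C_2 (6T11) additionally contains elements of type 4+2, 4+1+1, 2+1+1+1+1 (15 of its 48 elements, about 31% of primes); (S_3 x S_3) : C_2 (6T13) additionally contains elements of type 4+2, 3+2+1, 3+1+1+1, 2+1+1+1+1 (40 of its 72 elements, about 56% of primes); PGL(2,5) (6T14) additionally contains elements of type 5+1, 4+1+1 (54 of its 120 elements, about 45% of primes); S_6 (6T16) additionally contains elements of type 5+1, 4+2, 4+1+1, 3+2+1, 3+1+1+1, 2+1+1+1+1 (499 of its 720 elements, about 69% of primes). None of the 79 primes tested shows any such pattern (for each of these groups the chance of that is below 10^-4), which rules them out. Hence G = D_6 (6T3), of order 12. The Galois group D_6 (6T3) has order 12, so the splitting field has degree 12 over Q.

12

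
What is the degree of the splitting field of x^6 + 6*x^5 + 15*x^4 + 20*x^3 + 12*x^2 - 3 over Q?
12

The degree of the splitting field over Q equals the order of the Galois group, so first determine the group. The polynomial f is an irreducible sextic over Q, so G = Gal(f/Q) is one of the 16 transitive subgroups 6T1, ..., 6T16 of S_6. The discriminant of f is 419904 = 648^2, a perfect square, so G is contained in A_6. The transitive groups of degree 6 contained in A_6 are: A_4 (6T4, order 12), S_4 (6T7, order 24), (C_3 x C_3) : C_4 (6T10, order 36), PSL(2,5) (6T12, order 60), A_6 (6T15, order 360). By Dedekind's theorem, for a prime p not dividing disc(f) the degrees of the irreducible factors of f mod p form the cycle type of an element of G. Factoring f modulo the 33 such primes p <= 149 (skipping 2, 3, which divide the discriminant), each new pattern first appears at: mod 5: f = (x^3 + 2x^2 + 4x + 2)(x^3 + 4x^2 + 3x + 1), pattern 3+3; mod 17: f = (x + 3)(x + 16)(x^2 + 2x + 8)(x^2 + 2x + 15), pattern 2+2+1+1; mod 71: f = (x + 5)(x + 6)(x + 33)(x + 40)(x + 67)(x + 68), pattern 1+1+1+1+1+1. No other pattern occurs in this range, so the set of observed cycle types is {3+3, 2+2+1+1, 1+1+1+1+1+1}. The candidates containing elements of all these cycle types are A_4 (6T4) of order 12, S_4 (6T7) of order 24, (C_3 x C_3) : C_4 (6T10) of order 36, PSL(2,5) (6T12) of order 60, A_6 (6T15) of order 360; the others are excluded. The observed types are precisely the cycle types that occur in A_4 (6T4). Each of the other remaining candidates has further cycle types, and by the Chebotarev density theorem the matching factorization patterns would occur for a proportion of primes equal to their share of the group: S_4 (6T7) additionally contains elements of type 4+2 (6 of its 24 elements, about 25% of primes); (C_3 x C_3) : C_4 (6T10) additionally contains elements of type 4+2, 3+1+1+1 (22 of its 36 elements, about 61% of primes); PSL(2,5) (6T12) additionally contains elements of type 5+1 (24 of its 60 elements, about 40% of primes); A_6 (6T15) additionally contains elements of type 5+1, 4+2, 3+1+1+1 (274 of its 360 elements, about 76% of primes). None of the 33 primes tested shows any such pattern (for each of these groups the chance of that is below 10^-4), which rules them out. Hence G = A_4 (6T4), of order 12. The Galois group A_4 (6T4) has order 12, so the splitting field has degree 12 over Q.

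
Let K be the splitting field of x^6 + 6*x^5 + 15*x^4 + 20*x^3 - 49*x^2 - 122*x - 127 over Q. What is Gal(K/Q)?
The polynomial f is an irreducible sextic over Q, so G = Gal(f/Q) is one of the 16 transitive subgroups 6T1, ..., 6T16 of S_6. The discriminant of f is 3603718079512576 = 60030976^2, a perfect square, so G is contained in A_6. The transitive groups of degree 6 contained in A_6 are: A_4 (6T4, order 12), S_4 (6T7, order 24), (C_3 x C_3) : C_4 (6T10, order 36), PSL(2,5) (6T12, order 60), A_6 (6T15, order 360). By Dedekind's theorem, for a prime p not dividing disc(f) the degrees of the irreducible factors of f mod p form the cycle type of an element of G. Factoring f modulo the 79 such primes p <= 419 (skipping 2, 229, which divide the discriminant), each new pattern first appears at: mod 3: f = (x^3 + x^2 + x + 2)(x^3 + 2x^2 + 1), pattern 3+3; mod 7: f = (x^2 + 2x + 3)(x^4 + 4x^3 + 4x^2 + 2), pattern 4+2; mod 23: f = (x + 6)(x + 19)(x^2 + 2)(x^2 + 4x + 6), pattern 2+2+1+1; mod 193: f = (x + 8)(x + 14)(x + 20)(x + 175)(x + 181)(x + 187), pattern 1+1+1+1+1+1. No other pattern occurs in this range, so the set of observed cycle types is {3+3, 4+2, 2+2+1+1, 1+1+1+1+1+1}. The candidates containing elements of all these cycle types are S_4 (6T7) of order 24, (C_3 x C_3) : C_4 (6T10) of order 36, A_6 (6T15) of order 360; the others are excluded. The observed types are precisely the cycle types that occur in S_4 (6T7). Each of the other remaining candidates has further cycle types, and by the Chebotarev density theorem the matching factorization patterns would occur for a proportion of primes equal to their share of the group: (C_3 x C_3) : C_4 (6T10) additionally contains elements of type 3+1+1+1 (4 of its 36 elements, about 11% of primes); A_6 (6T15) additionally contains elements of type 5+1, 3+1+1+1 (184 of its 360 elements, about 51% of primes). None of the 79 primes tested shows any such pattern (for each of these groups the chance of that is below 10^-4), which rules them out. Hence G = S_4 (6T7), of order 24.

S_4 (order 24)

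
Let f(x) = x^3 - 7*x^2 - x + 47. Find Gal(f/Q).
C_3 (also written C3)

The polynomial is an irreducible cubic over Q and its discriminant is 10816 = 104^2, a perfect square. For an irreducible cubic, a square discriminant forces the Galois group to be A_3, the cyclic group of order 3.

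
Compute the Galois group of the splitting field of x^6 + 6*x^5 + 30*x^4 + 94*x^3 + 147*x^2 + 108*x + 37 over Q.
PGL(2,5) (order 120)

The polynomial f is an irreducible sextic over Q, so G = Gal(f/Q) is one of the 16 transitive subgroups 6T1, ..., 6T16 of S_6. The discriminant of f is -5217636731328, which is not a perfect square, so G is not contained in A_6. The transitive groups of degree 6 not contained in A_6 are: C_6 (6T1, order 6), S_3 (6T2, order 6), D_6 (6T3, order 12), C_3 x S_3 (6T5, order 18), A_4 x C_2 (6T6, order 24), S_4 (6T8, order 24), S_3 x S_3 (6T9, order 36), S_4 x C_2 (6T11, order 48), (S_3 x S_3) : C_2 (6T13, order 72), PGL(2,5) (6T14, order 120), S_6 (6T16, order 720). By Dedekind's theorem, for a prime p not dividing disc(f) the degrees of the irreducible factors of f mod p form the cycle type of an element of G. Factoring f modulo the 21 such primes p <= 89 (skipping 2, 3, 7, which divide the discriminant), each new pattern first appears at: mod 5: f = (x^6 + x^5 + 4x^3 + 2x^2 + 3x + 2), pattern 6; mod 11: f = (x + 4)(x^5 + 2x^4 + 6x^2 + 2x + 1), pattern 5+1; mod 13: f = (x + 4)(x + 6)(x^4 + 9x^3 + 7x^2 + 3x + 1), pattern 4+1+1; mod 23: f = (x + 12)(x + 14)(x^2 + 7x + 3)(x^2 + 19x + 16), pattern 2+2+1+1; mod 43: f = (x^3 + 8x^2 + x + 28)(x^3 + 41x^2 + 2x + 9), pattern 3+3; mod 61: f = (x^2 + 7x + 40)(x^2 + 18x + 14)(x^2 + 42x + 20), pattern 2+2+2. No other pattern occurs in this range, so the set of observed cycle types is {6, 5+1, 4+1+1, 2+2+1+1, 3+3, 2+2+2}. The candidates containing elements of all these cycle types are PGL(2,5) (6T14) of order 120, S_6 (6T16) of order 720; the others are excluded. The observed types are precisely the cycle types that occur in PGL(2,5) (6T14) (apart from the identity). Each of the other remaining candidates has further cycle types, and by the Chebotarev density theorem the matching factorization patterns would occur for a proportion of primes equal to their share of the group: S_6 (6T16) additionally contains elements of type 4+2, 3+2+1, 3+1+1+1, 2+1+1+1+1 (265 of its 720 elements, about 37% of primes). None of the 21 primes tested shows any such pattern (for each of these groups the chance of that is below 10^-4), which rules them out. Hence G = PGL(2,5) (6T14), of order 120.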